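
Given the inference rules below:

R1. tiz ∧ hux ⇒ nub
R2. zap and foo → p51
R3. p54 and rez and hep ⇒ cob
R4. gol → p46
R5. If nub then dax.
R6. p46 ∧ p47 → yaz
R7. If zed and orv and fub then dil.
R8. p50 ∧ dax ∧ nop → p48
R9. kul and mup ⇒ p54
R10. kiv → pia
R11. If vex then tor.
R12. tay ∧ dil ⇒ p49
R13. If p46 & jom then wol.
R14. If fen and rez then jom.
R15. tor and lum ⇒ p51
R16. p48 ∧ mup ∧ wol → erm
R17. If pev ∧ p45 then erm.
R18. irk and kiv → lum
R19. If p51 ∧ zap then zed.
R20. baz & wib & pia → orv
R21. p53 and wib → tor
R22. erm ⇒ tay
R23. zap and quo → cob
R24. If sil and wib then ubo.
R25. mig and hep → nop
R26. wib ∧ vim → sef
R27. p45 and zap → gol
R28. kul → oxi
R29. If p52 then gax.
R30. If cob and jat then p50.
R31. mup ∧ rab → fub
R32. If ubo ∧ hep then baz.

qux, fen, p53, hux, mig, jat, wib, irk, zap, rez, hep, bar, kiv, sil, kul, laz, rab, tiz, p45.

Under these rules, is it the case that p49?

Forward chaining from the given facts derives: nub, dax, pia, jom, lum, tor, ubo, nop, gol, oxi, baz, p46, wol, p51, zed, orv.
The only rule concluding p49 is R12, which needs tay; that is never established.

No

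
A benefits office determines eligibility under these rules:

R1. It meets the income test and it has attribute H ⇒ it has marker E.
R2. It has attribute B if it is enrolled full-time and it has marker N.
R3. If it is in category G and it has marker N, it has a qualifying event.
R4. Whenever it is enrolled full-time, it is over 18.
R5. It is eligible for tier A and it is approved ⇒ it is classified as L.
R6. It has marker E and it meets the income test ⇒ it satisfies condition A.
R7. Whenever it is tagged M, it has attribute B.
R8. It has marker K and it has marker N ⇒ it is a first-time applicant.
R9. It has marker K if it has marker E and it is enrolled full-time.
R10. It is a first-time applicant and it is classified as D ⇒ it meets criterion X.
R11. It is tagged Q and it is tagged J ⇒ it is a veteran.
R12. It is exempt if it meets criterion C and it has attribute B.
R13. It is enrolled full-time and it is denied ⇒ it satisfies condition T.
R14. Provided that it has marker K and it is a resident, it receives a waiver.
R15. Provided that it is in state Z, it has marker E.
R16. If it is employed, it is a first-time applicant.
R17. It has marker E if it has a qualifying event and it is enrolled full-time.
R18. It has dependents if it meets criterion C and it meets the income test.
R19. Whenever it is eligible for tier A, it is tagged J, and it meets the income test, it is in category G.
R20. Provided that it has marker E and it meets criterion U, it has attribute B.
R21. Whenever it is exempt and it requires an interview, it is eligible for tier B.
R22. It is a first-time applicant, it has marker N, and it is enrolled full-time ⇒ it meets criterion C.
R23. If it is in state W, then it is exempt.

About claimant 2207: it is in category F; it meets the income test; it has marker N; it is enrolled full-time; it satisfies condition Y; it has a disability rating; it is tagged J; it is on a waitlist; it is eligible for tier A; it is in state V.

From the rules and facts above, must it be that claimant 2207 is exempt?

By R2 (it is enrolled full-time, it has marker N): it has attribute B.
By R19 (it is eligible for tier A, it is tagged J, it meets the income test): it is in category G.
By R3 (it is in category G, it has marker N): it has a qualifying event.
By R17 (it has a qualifying event, it is enrolled full-time): it has marker E.
By R9 (it has marker E, it is enrolled full-time): it has marker K.
By R8 (it has marker K, it has marker N): it is a first-time applicant.
By R22 (it is a first-time applicant, it has marker N, it is enrolled full-time): it meets criterion C.
By R12 (it meets criterion C, it has attribute B): it is exempt.

Yes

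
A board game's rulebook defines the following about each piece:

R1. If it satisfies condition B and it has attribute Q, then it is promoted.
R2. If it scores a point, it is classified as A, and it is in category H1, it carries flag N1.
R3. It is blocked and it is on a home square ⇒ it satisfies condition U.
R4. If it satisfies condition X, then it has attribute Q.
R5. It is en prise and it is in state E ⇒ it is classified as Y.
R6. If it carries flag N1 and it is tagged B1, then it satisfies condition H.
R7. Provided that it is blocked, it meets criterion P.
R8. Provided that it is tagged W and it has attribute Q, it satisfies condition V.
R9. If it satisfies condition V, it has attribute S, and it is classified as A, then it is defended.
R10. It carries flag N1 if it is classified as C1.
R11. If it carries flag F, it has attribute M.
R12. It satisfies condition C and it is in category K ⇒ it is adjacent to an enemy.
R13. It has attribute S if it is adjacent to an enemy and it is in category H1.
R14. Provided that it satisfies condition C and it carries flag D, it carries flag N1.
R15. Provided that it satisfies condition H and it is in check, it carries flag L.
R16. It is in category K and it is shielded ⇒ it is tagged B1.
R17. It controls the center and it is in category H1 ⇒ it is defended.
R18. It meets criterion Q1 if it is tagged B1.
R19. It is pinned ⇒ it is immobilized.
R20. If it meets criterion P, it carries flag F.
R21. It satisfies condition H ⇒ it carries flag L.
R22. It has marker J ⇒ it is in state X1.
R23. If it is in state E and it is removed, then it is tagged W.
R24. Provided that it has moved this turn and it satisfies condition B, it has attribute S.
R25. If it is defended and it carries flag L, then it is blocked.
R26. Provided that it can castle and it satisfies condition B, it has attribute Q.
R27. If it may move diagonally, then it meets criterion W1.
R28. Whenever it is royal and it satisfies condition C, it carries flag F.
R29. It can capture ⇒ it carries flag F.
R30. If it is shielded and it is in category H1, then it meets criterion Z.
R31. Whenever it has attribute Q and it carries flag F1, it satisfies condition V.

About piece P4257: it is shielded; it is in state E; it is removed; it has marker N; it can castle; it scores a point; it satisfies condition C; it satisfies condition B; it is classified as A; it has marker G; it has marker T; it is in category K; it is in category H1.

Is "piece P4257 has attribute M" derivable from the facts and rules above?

By R2 (it scores a point, it is classified as A, it is in category H1): it carries flag N1.
By R12 (it satisfies condition C, it is in category K): it is adjacent to an enemy.
By R13 (it is adjacent to an enemy, it is in category H1): it has attribute S.
By R16 (it is in category K, it is shielded): it is tagged B1.
By R23 (it is in state E, it is removed): it is tagged W.
By R26 (it can castle, it satisfies condition B): it has attribute Q.
By R6 (it carries flag N1, it is tagged B1): it satisfies condition H.
By R8 (it is tagged W, it has attribute Q): it satisfies condition V.
By R9 (it satisfies condition V, it has attribute S, it is classified as A): it is defended.
By R21 (it satisfies condition H): it carries flag L.
By R25 (it is defended, it carries flag L): it is blocked.
By R7 (it is blocked): it meets criterion P.
By R20 (it meets criterion P): it carries flag F.
By R11 (it carries flag F): it has attribute M.

Yes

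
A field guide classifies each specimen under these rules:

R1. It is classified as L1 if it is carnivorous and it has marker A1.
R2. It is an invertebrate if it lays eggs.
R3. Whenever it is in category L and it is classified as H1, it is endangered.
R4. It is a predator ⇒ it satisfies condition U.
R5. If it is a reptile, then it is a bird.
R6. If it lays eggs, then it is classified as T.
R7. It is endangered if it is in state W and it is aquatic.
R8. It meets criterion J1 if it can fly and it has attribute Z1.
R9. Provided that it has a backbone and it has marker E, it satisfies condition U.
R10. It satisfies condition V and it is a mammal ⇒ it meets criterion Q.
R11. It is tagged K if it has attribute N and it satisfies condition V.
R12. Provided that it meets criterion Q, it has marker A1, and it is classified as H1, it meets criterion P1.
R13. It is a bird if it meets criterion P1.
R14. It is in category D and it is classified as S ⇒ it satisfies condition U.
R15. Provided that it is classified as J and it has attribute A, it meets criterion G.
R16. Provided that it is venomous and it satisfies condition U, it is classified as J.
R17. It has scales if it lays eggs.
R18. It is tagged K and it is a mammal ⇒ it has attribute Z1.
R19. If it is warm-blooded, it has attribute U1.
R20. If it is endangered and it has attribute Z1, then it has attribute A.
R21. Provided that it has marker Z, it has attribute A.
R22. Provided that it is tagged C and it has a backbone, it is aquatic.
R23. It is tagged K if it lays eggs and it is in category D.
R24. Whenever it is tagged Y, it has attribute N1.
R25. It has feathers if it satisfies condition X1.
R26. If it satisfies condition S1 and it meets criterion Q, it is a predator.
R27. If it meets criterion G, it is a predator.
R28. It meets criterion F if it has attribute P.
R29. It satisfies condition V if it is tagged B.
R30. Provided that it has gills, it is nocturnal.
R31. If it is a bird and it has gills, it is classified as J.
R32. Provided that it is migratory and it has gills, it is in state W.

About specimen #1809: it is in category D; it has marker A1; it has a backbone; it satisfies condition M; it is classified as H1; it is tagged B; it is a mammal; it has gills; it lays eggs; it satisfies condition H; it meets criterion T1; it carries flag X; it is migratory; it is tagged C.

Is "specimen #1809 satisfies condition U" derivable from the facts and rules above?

By R22 (it is tagged C, it has a backbone): it is aquatic.
By R23 (it lays eggs, it is in category D): it is tagged K.
By R29 (it is tagged B): it satisfies condition V.
By R32 (it is migratory, it has gills): it is in state W.
By R7 (it is in state W, it is aquatic): it is endangered.
By R10 (it satisfies condition V, it is a mammal): it meets criterion Q.
By R12 (it meets criterion Q, it has marker A1, it is classified as H1): it meets criterion P1.
By R13 (it meets criterion P1): it is a bird.
By R18 (it is tagged K, it is a mammal): it has attribute Z1.
By R20 (it is endangered, it has attribute Z1): it has attribute A.
By R31 (it is a bird, it has gills): it is classified as J.
By R15 (it is classified as J, it has attribute A): it meets criterion G.
By R27 (it meets criterion G): it is a predator.
By R4 (it is a predator): it satisfies condition U.

Yes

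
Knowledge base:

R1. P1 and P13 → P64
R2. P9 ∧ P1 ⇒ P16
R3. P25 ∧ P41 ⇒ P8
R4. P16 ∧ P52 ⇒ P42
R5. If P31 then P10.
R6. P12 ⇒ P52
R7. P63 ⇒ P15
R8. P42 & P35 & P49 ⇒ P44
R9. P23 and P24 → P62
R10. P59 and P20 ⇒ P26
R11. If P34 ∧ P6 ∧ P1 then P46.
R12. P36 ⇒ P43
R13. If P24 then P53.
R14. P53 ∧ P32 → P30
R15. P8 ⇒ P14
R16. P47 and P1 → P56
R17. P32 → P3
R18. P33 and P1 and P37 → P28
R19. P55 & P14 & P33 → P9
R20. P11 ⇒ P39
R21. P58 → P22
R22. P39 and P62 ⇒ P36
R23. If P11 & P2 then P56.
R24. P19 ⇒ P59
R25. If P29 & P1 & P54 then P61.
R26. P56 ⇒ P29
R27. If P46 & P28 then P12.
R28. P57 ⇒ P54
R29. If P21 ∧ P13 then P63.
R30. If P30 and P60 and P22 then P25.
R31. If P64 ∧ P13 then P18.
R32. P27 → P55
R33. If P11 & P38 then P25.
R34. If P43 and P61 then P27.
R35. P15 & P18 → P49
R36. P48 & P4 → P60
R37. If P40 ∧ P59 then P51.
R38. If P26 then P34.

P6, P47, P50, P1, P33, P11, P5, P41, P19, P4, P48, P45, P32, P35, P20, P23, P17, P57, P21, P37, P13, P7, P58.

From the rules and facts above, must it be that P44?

Forward chaining from the given facts derives: P64, P56, P3, P28, P39, P22, P59, P29, P54, P63, P18, P60, P15, P26, P61, P49, P34, P46, P12, P52.
The only rule concluding P44 is R8, which needs P42; that is never established.

No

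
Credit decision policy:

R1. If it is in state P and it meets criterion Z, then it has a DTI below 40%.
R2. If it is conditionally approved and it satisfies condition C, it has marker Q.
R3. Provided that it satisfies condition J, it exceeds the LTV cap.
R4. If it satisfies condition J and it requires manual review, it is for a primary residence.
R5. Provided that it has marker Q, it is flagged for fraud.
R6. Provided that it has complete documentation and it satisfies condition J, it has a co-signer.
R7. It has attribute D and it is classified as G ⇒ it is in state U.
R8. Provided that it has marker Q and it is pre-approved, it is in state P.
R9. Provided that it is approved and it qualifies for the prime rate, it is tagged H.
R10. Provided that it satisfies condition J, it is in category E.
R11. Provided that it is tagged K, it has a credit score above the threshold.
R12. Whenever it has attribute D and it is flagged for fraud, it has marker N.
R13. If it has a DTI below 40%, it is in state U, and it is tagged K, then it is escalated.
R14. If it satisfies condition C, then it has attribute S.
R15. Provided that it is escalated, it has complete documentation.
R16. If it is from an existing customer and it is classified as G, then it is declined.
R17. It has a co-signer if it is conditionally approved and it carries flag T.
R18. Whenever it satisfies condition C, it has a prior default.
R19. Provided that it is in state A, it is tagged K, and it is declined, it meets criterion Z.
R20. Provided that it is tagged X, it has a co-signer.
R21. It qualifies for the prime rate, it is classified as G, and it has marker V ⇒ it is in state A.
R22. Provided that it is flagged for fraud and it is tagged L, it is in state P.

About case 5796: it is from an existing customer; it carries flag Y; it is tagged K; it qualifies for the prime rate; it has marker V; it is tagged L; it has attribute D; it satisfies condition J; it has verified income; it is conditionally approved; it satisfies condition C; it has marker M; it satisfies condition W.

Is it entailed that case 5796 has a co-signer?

Forward chaining from the given facts derives: has marker Q, exceeds the LTV cap, is flagged for fraud, is in category E, has a credit score above the threshold, has marker N, has attribute S, has a prior default, is in state P.
Rules concluding "it has a co-signer": R6 needs "it has complete documentation"; R17 needs "it carries flag T"; R20 needs "it is tagged X" — none of these are established.

No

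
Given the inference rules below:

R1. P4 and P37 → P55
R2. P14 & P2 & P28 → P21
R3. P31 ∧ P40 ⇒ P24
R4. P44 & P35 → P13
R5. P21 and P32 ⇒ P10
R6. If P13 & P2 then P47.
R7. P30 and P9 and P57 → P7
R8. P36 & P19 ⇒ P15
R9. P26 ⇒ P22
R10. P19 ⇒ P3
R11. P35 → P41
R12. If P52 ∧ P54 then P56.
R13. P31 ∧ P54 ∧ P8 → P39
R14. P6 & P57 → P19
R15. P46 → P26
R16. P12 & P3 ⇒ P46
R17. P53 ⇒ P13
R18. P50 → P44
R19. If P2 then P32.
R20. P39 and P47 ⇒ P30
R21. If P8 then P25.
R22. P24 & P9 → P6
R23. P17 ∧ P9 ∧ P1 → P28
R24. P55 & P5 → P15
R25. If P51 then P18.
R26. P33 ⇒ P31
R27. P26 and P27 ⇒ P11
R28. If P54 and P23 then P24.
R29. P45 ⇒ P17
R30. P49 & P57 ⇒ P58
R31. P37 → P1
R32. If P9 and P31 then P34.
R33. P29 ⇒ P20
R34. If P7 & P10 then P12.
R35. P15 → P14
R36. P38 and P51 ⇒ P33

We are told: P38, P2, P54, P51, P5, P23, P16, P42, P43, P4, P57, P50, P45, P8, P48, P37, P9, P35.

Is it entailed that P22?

P55  (by R1: P4, P37)
P44  (by R18: P50)
P32  (by R19: P2)
P15  (by R24: P55, P5)
P24  (by R28: P54, P23)
P17  (by R29: P45)
P1  (by R31: P37)
P14  (by R35: P15)
P33  (by R36: P38, P51)
P13  (by R4: P44, P35)
P47  (by R6: P13, P2)
P6  (by R22: P24, P9)
P28  (by R23: P17, P9, P1)
P31  (by R26: P33)
P21  (by R2: P14, P2, P28)
P10  (by R5: P21, P32)
P39  (by R13: P31, P54, P8)
P19  (by R14: P6, P57)
P30  (by R20: P39, P47)
P7  (by R7: P30, P9, P57)
P3  (by R10: P19)
P12  (by R34: P7, P10)
P46  (by R16: P12, P3)
P26  (by R15: P46)
P22  (by R9: P26)

Yes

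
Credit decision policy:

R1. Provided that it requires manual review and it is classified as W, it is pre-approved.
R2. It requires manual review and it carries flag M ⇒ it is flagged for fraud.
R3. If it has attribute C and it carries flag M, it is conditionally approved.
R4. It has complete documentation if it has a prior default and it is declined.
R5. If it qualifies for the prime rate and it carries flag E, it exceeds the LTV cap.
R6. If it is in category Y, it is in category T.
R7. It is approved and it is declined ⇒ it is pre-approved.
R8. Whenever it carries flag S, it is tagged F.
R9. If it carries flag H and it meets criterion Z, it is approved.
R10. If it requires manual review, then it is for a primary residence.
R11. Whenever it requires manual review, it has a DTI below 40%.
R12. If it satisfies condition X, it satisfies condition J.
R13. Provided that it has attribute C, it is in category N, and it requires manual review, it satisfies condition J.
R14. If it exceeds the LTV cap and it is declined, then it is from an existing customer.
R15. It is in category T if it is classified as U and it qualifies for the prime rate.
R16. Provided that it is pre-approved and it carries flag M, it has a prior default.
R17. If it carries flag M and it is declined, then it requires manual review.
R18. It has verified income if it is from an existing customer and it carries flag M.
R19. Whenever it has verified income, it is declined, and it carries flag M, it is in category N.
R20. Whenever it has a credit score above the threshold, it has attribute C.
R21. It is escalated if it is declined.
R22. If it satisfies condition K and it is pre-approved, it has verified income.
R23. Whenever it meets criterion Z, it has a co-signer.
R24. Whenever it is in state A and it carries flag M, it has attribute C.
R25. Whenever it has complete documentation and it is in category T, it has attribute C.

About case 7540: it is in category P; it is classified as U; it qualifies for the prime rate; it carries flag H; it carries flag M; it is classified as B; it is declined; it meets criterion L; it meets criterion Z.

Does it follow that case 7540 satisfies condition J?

No

Forward chaining from the given facts derives: is approved, is in category T, requires manual review, is escalated, has a co-signer, is flagged for fraud, is pre-approved, is for a primary residence, has a DTI below 40%, has a prior default, has complete documentation, has attribute C, is conditionally approved.
Rules concluding "it satisfies condition J": R12 needs "it satisfies condition X"; R13 needs "it is in category N" — none of these are established.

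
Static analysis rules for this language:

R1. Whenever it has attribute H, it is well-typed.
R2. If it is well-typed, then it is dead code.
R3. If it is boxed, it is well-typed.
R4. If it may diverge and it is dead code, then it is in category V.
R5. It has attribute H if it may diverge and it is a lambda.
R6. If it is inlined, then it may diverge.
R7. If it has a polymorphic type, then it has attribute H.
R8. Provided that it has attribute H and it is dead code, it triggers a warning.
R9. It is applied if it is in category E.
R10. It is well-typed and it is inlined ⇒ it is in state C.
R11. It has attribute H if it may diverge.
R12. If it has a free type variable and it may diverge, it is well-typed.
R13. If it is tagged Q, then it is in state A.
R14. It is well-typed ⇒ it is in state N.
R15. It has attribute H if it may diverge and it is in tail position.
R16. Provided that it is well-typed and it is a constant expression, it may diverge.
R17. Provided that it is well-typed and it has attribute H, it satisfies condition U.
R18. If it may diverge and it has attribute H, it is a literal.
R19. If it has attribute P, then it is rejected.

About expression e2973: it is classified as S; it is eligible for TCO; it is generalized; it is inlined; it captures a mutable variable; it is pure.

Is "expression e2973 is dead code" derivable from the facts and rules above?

By R6 (it is inlined): it may diverge.
By R11 (it may diverge): it has attribute H.
By R1 (it has attribute H): it is well-typed.
By R2 (it is well-typed): it is dead code.

Yes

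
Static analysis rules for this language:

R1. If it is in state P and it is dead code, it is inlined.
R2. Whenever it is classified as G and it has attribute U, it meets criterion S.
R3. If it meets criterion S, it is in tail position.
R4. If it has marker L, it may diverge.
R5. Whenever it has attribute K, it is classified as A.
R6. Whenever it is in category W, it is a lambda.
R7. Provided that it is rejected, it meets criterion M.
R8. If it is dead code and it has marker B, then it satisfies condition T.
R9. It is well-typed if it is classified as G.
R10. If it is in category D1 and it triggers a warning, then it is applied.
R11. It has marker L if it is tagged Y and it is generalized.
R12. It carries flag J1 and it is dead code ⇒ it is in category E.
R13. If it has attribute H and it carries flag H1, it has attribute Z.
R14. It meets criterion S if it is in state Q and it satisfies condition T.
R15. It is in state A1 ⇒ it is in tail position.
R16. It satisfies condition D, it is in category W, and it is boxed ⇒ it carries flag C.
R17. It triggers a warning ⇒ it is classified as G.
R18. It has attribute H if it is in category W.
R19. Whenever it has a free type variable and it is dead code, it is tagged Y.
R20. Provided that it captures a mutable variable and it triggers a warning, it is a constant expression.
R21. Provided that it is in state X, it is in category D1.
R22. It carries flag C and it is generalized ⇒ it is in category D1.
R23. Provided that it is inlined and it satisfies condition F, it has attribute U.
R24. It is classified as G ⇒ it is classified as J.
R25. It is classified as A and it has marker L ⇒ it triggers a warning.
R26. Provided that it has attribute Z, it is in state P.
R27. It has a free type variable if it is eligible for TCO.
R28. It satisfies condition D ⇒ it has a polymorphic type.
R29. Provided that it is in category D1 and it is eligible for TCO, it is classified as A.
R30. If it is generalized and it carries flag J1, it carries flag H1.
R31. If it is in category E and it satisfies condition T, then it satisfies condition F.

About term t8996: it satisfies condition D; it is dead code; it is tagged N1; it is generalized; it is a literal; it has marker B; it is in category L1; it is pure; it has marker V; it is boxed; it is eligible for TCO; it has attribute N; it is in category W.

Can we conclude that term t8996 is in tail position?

Forward chaining from the given facts derives: is a lambda, satisfies condition T, carries flag C, has attribute H, is in category D1, has a free type variable, has a polymorphic type, is classified as A, is tagged Y, has marker L, triggers a warning, may diverge, is applied, is classified as G, is classified as J, is well-typed.
Rules concluding "it is in tail position": R3 needs "it meets criterion S"; R15 needs "it is in state A1" — none of these are established.

No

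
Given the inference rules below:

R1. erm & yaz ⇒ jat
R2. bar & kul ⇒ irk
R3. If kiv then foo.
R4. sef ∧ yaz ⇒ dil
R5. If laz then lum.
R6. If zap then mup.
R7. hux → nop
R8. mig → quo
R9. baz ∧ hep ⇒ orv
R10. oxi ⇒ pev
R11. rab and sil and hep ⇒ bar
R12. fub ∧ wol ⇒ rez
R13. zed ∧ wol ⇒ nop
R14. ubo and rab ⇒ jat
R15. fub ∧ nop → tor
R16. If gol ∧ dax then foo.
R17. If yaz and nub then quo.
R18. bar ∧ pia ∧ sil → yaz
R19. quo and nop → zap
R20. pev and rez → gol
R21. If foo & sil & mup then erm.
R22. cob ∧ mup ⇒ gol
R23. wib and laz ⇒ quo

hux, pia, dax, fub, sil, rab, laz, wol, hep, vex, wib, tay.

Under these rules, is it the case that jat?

Forward chaining from the given facts derives: lum, nop, bar, rez, tor, yaz, quo, zap, mup.
Rules concluding jat: R1 needs erm; R14 needs ubo — none of these are established.

No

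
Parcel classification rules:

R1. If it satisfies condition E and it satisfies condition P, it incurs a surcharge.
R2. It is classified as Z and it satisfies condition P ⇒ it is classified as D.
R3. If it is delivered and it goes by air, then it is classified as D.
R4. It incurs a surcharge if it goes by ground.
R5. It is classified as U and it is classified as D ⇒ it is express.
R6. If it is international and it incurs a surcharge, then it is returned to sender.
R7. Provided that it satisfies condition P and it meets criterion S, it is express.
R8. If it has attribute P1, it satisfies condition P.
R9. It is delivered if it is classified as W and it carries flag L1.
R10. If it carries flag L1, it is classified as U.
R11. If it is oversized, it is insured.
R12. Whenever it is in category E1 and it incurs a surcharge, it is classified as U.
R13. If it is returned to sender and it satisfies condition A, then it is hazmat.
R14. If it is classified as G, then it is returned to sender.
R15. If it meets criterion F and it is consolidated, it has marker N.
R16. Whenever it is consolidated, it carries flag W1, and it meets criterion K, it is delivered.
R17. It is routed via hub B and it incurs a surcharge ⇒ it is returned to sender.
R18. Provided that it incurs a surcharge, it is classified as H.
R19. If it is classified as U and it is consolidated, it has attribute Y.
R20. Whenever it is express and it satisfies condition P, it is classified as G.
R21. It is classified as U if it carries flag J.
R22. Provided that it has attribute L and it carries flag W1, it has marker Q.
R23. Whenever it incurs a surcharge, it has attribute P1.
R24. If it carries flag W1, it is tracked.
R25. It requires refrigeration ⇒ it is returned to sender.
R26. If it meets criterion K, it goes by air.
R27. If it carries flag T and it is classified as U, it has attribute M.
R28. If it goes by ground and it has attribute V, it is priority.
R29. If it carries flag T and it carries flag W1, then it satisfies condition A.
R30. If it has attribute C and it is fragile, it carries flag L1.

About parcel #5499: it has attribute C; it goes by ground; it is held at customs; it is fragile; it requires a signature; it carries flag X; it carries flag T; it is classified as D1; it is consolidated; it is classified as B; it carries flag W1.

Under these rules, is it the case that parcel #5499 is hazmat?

No

Forward chaining from the given facts derives: incurs a surcharge, is classified as H, has attribute P1, is tracked, satisfies condition A, carries flag L1, satisfies condition P, is classified as U, has attribute Y, has attribute M.
The only rule concluding "it is hazmat" is R13, which needs "it is returned to sender"; that is never established.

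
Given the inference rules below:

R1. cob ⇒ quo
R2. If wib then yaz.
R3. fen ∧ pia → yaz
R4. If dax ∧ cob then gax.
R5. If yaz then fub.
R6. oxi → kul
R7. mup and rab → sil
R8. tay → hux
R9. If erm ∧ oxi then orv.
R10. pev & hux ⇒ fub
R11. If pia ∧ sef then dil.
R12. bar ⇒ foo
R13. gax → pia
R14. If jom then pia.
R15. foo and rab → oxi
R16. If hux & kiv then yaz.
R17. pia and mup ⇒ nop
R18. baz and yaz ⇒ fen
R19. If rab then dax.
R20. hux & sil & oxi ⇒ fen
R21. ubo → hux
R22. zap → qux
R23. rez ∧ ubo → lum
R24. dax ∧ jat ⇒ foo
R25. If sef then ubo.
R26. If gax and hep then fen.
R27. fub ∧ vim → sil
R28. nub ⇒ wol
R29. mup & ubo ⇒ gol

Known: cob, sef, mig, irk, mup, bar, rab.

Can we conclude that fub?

sil  (by R7: mup, rab)
foo  (by R12: bar)
oxi  (by R15: foo, rab)
dax  (by R19: rab)
ubo  (by R25: sef)
gax  (by R4: dax, cob)
pia  (by R13: gax)
hux  (by R21: ubo)
fen  (by R20: hux, sil, oxi)
yaz  (by R3: fen, pia)
fub  (by R5: yaz)

Yes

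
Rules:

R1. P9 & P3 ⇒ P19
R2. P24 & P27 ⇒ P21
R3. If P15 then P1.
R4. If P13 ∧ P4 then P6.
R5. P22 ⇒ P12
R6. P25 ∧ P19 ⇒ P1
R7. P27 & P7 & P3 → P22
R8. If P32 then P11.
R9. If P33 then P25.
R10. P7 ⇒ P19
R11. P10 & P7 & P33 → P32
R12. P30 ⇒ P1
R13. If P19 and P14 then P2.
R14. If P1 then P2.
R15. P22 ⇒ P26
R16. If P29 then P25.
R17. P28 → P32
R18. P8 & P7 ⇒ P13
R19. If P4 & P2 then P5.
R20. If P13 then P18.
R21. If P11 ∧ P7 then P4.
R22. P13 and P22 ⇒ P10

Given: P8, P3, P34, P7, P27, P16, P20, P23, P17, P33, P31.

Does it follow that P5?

P22  (by R7: P27, P7, P3)
P25  (by R9: P33)
P19  (by R10: P7)
P13  (by R18: P8, P7)
P10  (by R22: P13, P22)
P1  (by R6: P25, P19)
P32  (by R11: P10, P7, P33)
P2  (by R14: P1)
P11  (by R8: P32)
P4  (by R21: P11, P7)
P5  (by R19: P4, P2)

Yes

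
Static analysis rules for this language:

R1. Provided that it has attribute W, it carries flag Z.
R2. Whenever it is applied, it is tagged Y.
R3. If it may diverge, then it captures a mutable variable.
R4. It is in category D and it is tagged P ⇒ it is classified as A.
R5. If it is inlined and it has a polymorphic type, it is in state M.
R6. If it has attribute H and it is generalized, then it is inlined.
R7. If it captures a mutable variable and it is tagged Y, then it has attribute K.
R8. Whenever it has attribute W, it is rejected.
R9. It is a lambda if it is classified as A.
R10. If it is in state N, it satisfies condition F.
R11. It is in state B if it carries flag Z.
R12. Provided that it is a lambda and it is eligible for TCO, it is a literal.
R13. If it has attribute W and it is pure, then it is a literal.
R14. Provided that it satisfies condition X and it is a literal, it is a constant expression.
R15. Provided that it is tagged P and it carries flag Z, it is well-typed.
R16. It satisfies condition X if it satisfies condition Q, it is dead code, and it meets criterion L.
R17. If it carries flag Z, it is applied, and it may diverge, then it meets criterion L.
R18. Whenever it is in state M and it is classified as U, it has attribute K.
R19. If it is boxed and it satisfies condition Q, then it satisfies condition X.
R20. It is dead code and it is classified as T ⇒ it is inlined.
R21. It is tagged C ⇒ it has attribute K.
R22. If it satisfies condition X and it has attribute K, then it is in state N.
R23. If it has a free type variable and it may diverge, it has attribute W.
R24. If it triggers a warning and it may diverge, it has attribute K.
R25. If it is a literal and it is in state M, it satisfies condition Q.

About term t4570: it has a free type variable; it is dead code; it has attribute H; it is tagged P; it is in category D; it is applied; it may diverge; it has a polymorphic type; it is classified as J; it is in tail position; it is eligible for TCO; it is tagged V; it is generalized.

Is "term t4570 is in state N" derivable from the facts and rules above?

By R2 (it is applied): it is tagged Y.
By R3 (it may diverge): it captures a mutable variable.
By R4 (it is in category D, it is tagged P): it is classified as A.
By R6 (it has attribute H, it is generalized): it is inlined.
By R7 (it captures a mutable variable, it is tagged Y): it has attribute K.
By R9 (it is classified as A): it is a lambda.
By R12 (it is a lambda, it is eligible for TCO): it is a literal.
By R23 (it has a free type variable, it may diverge): it has attribute W.
By R1 (it has attribute W): it carries flag Z.
By R5 (it is inlined, it has a polymorphic type): it is in state M.
By R17 (it carries flag Z, it is applied, it may diverge): it meets criterion L.
By R25 (it is a literal, it is in state M): it satisfies condition Q.
By R16 (it satisfies condition Q, it is dead code, it meets criterion L): it satisfies condition X.
By R22 (it satisfies condition X, it has attribute K): it is in state N.

Yes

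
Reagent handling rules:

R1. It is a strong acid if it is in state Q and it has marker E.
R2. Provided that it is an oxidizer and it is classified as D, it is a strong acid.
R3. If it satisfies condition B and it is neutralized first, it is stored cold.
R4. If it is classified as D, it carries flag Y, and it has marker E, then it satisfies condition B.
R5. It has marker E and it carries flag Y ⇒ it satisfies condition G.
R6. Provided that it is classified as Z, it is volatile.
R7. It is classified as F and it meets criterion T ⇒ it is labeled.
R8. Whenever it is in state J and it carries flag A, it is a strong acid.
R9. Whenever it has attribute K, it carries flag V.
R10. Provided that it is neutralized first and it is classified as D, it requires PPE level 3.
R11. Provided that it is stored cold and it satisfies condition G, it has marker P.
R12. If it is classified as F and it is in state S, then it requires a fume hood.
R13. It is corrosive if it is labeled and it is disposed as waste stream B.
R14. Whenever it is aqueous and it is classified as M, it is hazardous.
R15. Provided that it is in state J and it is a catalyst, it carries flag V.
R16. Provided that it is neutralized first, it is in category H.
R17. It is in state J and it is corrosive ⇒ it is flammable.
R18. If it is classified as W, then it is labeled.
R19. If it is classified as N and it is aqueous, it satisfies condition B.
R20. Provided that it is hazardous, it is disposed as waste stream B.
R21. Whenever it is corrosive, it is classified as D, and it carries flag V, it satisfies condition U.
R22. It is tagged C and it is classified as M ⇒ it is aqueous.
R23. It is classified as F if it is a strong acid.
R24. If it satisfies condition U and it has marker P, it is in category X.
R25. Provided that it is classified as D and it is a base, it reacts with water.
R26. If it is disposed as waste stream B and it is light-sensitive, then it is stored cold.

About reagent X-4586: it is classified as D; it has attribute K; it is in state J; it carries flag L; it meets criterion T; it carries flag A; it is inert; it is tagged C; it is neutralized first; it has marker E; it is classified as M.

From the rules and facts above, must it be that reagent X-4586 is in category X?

Forward chaining from the given facts derives: is a strong acid, carries flag V, requires PPE level 3, is in category H, is aqueous, is classified as F, is labeled, is hazardous, is disposed as waste stream B, is corrosive, is flammable, satisfies condition U.
The only rule concluding "it is in category X" is R24, which needs "it has marker P"; that is never established.

No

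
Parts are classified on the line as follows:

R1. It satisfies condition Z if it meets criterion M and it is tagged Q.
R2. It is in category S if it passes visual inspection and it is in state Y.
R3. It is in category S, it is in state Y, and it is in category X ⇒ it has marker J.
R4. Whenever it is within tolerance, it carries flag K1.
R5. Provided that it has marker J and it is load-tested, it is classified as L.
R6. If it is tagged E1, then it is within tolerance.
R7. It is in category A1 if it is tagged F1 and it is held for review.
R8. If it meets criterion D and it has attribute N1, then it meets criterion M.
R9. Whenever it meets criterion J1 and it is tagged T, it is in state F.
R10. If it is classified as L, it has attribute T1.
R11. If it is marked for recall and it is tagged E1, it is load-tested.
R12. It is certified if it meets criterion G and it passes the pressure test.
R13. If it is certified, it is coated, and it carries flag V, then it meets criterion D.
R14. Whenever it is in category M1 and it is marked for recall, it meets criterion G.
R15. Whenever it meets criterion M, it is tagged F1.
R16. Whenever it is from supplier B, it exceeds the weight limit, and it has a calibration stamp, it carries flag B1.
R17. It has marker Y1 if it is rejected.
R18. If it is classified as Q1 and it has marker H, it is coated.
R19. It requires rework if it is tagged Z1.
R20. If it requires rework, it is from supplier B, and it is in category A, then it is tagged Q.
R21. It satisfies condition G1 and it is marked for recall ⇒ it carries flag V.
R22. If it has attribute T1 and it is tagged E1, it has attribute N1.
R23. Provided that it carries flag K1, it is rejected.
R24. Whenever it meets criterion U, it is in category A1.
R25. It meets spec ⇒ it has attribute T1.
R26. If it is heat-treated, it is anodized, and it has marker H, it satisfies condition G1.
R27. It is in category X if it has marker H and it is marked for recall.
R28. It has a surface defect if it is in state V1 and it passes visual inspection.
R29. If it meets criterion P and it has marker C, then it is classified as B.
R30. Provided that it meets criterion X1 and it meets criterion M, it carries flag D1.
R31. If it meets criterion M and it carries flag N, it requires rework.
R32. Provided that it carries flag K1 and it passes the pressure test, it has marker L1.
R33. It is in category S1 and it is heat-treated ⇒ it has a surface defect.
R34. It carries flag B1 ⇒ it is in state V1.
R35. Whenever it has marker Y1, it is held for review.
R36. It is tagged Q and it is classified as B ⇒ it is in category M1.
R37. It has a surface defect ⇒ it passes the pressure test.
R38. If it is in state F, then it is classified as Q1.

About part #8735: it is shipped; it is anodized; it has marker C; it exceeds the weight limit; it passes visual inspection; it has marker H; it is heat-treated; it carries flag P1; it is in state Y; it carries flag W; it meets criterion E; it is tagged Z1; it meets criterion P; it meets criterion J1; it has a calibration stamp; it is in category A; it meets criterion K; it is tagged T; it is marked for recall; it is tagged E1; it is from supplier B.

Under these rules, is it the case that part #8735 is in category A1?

By R2 (it passes visual inspection, it is in state Y): it is in category S.
By R6 (it is tagged E1): it is within tolerance.
By R9 (it meets criterion J1, it is tagged T): it is in state F.
By R11 (it is marked for recall, it is tagged E1): it is load-tested.
By R16 (it is from supplier B, it exceeds the weight limit, it has a calibration stamp): it carries flag B1.
By R19 (it is tagged Z1): it requires rework.
By R20 (it requires rework, it is from supplier B, it is in category A): it is tagged Q.
By R26 (it is heat-treated, it is anodized, it has marker H): it satisfies condition G1.
By R27 (it has marker H, it is marked for recall): it is in category X.
By R29 (it meets criterion P, it has marker C): it is classified as B.
By R34 (it carries flag B1): it is in state V1.
By R36 (it is tagged Q, it is classified as B): it is in category M1.
By R38 (it is in state F): it is classified as Q1.
By R3 (it is in category S, it is in state Y, it is in category X): it has marker J.
By R4 (it is within tolerance): it carries flag K1.
By R5 (it has marker J, it is load-tested): it is classified as L.
By R10 (it is classified as L): it has attribute T1.
By R14 (it is in category M1, it is marked for recall): it meets criterion G.
By R18 (it is classified as Q1, it has marker H): it is coated.
By R21 (it satisfies condition G1, it is marked for recall): it carries flag V.
By R22 (it has attribute T1, it is tagged E1): it has attribute N1.
By R23 (it carries flag K1): it is rejected.
By R28 (it is in state V1, it passes visual inspection): it has a surface defect.
By R37 (it has a surface defect): it passes the pressure test.
By R12 (it meets criterion G, it passes the pressure test): it is certified.
By R13 (it is certified, it is coated, it carries flag V): it meets criterion D.
By R17 (it is rejected): it has marker Y1.
By R35 (it has marker Y1): it is held for review.
By R8 (it meets criterion D, it has attribute N1): it meets criterion M.
By R15 (it meets criterion M): it is tagged F1.
By R7 (it is tagged F1, it is held for review): it is in category A1.

Yes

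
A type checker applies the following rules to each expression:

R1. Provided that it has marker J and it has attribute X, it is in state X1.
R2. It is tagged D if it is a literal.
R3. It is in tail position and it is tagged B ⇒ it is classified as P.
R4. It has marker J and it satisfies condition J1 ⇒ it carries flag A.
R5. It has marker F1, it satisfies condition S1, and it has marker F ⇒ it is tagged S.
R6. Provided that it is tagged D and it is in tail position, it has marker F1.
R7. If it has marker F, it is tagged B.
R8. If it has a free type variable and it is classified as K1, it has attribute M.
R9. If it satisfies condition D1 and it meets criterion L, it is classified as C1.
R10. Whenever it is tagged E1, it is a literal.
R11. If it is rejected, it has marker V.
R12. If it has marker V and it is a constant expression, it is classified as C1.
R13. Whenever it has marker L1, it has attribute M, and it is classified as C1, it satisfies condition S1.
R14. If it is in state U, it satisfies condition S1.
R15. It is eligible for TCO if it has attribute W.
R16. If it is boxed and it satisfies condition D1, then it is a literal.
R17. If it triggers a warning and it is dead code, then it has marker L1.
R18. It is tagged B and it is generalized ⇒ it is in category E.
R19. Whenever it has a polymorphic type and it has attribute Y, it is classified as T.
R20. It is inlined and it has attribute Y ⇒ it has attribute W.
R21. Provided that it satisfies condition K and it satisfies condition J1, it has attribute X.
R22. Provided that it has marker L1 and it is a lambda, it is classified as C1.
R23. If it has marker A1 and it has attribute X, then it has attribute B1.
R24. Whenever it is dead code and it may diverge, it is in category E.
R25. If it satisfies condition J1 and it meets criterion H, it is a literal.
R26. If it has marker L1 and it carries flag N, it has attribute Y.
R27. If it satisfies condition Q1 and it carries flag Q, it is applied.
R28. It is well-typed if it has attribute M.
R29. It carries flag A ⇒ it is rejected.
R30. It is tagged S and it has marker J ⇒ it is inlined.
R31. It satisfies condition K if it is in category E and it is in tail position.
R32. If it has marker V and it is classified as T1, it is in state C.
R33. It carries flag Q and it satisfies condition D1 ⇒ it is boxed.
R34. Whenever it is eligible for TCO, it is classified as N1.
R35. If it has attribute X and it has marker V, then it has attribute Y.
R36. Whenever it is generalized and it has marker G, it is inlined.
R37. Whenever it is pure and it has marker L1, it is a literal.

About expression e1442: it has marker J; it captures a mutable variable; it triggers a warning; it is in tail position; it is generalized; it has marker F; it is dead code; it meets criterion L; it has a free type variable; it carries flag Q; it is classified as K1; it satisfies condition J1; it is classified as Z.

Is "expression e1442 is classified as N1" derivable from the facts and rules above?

No

Forward chaining from the given facts derives: carries flag A, is tagged B, has attribute M, has marker L1, is in category E, is well-typed, is rejected, satisfies condition K, is classified as P, has marker V, has attribute X, has attribute Y, is in state X1.
The only rule concluding "it is classified as N1" is R34, which needs "it is eligible for TCO"; that is never established.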